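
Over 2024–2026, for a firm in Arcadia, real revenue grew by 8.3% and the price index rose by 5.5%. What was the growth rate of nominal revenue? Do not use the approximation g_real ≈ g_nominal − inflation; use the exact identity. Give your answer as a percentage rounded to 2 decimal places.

14.26%

(1 + g_nom) = (1 + g_real)(1 + π) = 1.0830 × 1.0550 = 1.14257.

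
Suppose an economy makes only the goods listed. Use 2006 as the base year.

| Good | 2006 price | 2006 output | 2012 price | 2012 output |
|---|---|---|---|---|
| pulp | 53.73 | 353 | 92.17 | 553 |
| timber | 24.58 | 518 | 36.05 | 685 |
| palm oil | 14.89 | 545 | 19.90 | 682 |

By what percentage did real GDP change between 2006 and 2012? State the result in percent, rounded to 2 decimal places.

42.42%

Real GDP 2006 = Nominal GDP 2006 = 53.73·353 + 24.58·518 + 14.89·545 = 39814.18.
Real GDP 2012 (at 2006 prices) = 53.73·553 + 24.58·685 + 14.89·682 = 56704.97.
Real growth = 56704.97/39814.18 − 1 = 0.4242.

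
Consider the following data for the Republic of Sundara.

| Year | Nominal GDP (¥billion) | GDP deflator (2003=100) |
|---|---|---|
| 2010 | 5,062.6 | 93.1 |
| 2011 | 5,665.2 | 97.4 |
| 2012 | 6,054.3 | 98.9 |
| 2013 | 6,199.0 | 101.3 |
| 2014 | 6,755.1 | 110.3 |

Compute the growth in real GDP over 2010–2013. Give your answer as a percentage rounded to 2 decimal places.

Real GDP 2010 = 5062.6/0.931 = 5437.81.
Real GDP 2013 = 6199.0/1.013 = 6119.45.
Change = 6119.45/5437.81 − 1 = 0.1254.

12.54%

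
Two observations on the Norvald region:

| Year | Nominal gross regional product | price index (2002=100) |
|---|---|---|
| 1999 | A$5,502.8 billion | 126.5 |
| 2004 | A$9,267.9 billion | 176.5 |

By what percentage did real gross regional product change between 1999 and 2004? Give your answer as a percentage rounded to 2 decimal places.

20.71%

Real gross regional product 1999 = 5502.8 / 1.265 = 4350.04.
Real gross regional product 2004 = 9267.9 / 1.765 = 5250.93.
Real growth = 5250.93 / 4350.04 − 1 = 0.2071.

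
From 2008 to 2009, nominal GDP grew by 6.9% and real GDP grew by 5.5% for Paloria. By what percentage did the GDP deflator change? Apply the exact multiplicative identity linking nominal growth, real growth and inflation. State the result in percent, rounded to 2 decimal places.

1.33%

(1 + g_nom) = (1 + g_real)(1 + π), so π = 1.0690 / 1.0550 − 1 = 0.01327.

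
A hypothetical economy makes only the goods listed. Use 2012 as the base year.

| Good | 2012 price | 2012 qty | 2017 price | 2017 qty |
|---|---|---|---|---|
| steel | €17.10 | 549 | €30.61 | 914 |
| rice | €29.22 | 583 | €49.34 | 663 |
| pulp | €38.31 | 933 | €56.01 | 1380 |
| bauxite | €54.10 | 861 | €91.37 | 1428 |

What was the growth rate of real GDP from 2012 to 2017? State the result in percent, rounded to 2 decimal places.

Real GDP 2012 = Nominal GDP 2012 = 17.10·549 + 29.22·583 + 38.31·933 + 54.10·861 = 108746.49.
Real GDP 2017 (at 2012 prices) = 17.10·914 + 29.22·663 + 38.31·1380 + 54.10·1428 = 165124.86.
Real growth = 165124.86/108746.49 − 1 = 0.5184.

51.84%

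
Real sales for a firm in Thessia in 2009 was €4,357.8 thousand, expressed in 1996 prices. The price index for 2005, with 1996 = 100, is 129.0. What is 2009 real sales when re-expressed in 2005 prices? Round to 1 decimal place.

Real sales in 2005 prices = Real sales in 1996 prices × (P_2005/P_1996) = 4357.8 × 1.290 = 5621.56.

€5,621.6 thousand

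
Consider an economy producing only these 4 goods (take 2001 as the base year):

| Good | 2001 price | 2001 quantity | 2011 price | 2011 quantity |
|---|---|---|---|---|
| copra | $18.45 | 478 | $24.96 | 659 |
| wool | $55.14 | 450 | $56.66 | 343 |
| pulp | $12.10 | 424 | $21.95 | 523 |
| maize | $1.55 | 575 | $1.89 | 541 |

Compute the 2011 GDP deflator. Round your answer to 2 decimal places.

Nominal GDP 2011 = 24.96·659 + 56.66·343 + 21.95·523 + 1.89·541 = 48385.36.
Real GDP 2011 (at 2001 prices) = 18.45·659 + 55.14·343 + 12.10·523 + 1.55·541 = 38238.42.
Deflator = Nominal/Real × 100 = 48385.36/38238.42 × 100 = 126.536.

126.54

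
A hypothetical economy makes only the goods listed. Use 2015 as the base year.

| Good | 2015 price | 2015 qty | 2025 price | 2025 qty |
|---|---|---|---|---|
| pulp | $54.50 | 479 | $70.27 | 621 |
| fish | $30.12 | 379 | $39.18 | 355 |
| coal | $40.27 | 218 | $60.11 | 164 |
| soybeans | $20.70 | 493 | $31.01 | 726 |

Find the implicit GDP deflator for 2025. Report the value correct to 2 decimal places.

Nominal GDP 2025 = 70.27·621 + 39.18·355 + 60.11·164 + 31.01·726 = 89917.87.
Real GDP 2025 (at 2015 prices) = 54.50·621 + 30.12·355 + 40.27·164 + 20.70·726 = 66169.58.
Deflator = Nominal/Real × 100 = 89917.87/66169.58 × 100 = 135.890.

135.89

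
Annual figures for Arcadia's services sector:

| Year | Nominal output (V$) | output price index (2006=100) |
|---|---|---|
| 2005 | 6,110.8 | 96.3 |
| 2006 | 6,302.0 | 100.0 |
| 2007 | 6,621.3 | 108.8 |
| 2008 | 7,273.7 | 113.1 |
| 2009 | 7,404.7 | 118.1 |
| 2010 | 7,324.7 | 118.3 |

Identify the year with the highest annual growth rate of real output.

2008

2006: real = 6302.0/1.000 = 6302.00; growth vs 2005 (6345.59) = -0.69%.
2007: real = 6621.3/1.088 = 6085.75; growth vs 2006 (6302.00) = -3.43%.
2008: real = 7273.7/1.131 = 6431.21; growth vs 2007 (6085.75) = 5.68%.
2009: real = 7404.7/1.181 = 6269.86; growth vs 2008 (6431.21) = -2.51%.
2010: real = 7324.7/1.183 = 6191.63; growth vs 2009 (6269.86) = -1.25%.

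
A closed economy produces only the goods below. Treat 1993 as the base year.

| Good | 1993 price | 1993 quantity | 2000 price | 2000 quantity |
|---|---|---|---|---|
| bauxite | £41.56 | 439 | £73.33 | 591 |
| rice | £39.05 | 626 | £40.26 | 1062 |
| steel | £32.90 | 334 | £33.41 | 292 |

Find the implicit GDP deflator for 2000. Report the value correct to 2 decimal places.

126.72

Nominal GDP 2000 = 73.33·591 + 40.26·1062 + 33.41·292 = 95849.87.
Real GDP 2000 (at 1993 prices) = 41.56·591 + 39.05·1062 + 32.90·292 = 75639.86.
Deflator = Nominal/Real × 100 = 95849.87/75639.86 × 100 = 126.719.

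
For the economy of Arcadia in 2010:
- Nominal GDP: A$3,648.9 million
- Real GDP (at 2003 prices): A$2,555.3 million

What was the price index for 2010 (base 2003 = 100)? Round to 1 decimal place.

price index = (Nominal / Real) × 100 = 3648.9 / 2555.3 × 100 = 142.80.

142.8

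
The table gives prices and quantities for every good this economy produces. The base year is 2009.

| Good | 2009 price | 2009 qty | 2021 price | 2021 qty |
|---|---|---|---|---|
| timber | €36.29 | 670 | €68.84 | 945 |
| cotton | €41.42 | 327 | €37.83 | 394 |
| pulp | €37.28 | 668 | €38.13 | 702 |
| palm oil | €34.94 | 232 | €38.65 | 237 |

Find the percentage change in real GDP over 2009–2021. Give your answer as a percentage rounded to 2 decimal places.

Real GDP 2009 = Nominal GDP 2009 = 36.29·670 + 41.42·327 + 37.28·668 + 34.94·232 = 70867.76.
Real GDP 2021 (at 2009 prices) = 36.29·945 + 41.42·394 + 37.28·702 + 34.94·237 = 85064.87.
Real growth = 85064.87/70867.76 − 1 = 0.2003.

20.03%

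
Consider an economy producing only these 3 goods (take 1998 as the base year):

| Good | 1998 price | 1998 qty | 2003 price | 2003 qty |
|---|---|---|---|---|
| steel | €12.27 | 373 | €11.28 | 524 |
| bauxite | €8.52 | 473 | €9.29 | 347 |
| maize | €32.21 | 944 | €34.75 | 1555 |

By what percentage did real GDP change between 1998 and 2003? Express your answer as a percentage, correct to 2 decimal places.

52.44%

Real GDP 1998 = Nominal GDP 1998 = 12.27·373 + 8.52·473 + 32.21·944 = 39012.91.
Real GDP 2003 (at 1998 prices) = 12.27·524 + 8.52·347 + 32.21·1555 = 59472.47.
Real growth = 59472.47/39012.91 − 1 = 0.5244.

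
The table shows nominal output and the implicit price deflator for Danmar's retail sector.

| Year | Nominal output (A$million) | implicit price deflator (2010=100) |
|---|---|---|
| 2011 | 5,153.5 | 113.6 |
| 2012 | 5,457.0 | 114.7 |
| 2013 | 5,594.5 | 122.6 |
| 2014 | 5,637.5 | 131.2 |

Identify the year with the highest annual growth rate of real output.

2012

2012: real = 5457.0/1.147 = 4757.63; growth vs 2011 (4536.53) = 4.87%.
2013: real = 5594.5/1.226 = 4563.21; growth vs 2012 (4757.63) = -4.09%.
2014: real = 5637.5/1.312 = 4296.88; growth vs 2013 (4563.21) = -5.84%.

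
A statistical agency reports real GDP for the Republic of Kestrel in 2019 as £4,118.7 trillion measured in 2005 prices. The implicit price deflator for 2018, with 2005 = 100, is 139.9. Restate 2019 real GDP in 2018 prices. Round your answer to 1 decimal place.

Real GDP in 2018 prices = Real GDP in 2005 prices × (P_2018/P_2005) = 4118.7 × 1.399 = 5762.06.

£5,762.1 trillion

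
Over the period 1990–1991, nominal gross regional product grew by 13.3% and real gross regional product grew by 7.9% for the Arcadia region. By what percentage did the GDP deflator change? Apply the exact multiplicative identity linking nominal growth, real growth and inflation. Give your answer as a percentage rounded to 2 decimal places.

(1 + g_nom) = (1 + g_real)(1 + π), so π = 1.1330 / 1.0790 − 1 = 0.05005.

5.00%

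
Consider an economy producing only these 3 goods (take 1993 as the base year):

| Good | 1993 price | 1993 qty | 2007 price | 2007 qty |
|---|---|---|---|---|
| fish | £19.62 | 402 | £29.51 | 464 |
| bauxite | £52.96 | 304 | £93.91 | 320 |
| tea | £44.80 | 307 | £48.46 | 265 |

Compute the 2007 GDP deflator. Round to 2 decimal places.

149.21

Nominal GDP 2007 = 29.51·464 + 93.91·320 + 48.46·265 = 56585.74.
Real GDP 2007 (at 1993 prices) = 19.62·464 + 52.96·320 + 44.80·265 = 37922.88.
Deflator = Nominal/Real × 100 = 56585.74/37922.88 × 100 = 149.213.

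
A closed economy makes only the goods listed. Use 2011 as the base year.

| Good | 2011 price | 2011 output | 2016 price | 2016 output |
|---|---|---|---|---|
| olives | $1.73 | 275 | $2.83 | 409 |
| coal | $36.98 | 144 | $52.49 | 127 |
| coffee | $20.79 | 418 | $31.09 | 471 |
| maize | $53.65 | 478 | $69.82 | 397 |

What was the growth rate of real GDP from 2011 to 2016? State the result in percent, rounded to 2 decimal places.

-9.07%

Real GDP 2011 = Nominal GDP 2011 = 1.73·275 + 36.98·144 + 20.79·418 + 53.65·478 = 40135.79.
Real GDP 2016 (at 2011 prices) = 1.73·409 + 36.98·127 + 20.79·471 + 53.65·397 = 36495.17.
Real growth = 36495.17/40135.79 − 1 = -0.0907.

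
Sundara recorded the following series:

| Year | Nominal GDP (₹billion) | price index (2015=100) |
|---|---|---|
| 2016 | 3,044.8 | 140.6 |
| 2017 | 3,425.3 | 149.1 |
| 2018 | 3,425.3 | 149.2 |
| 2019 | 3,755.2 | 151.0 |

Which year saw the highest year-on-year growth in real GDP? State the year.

2019

2017: real = 3425.3/1.491 = 2297.32; growth vs 2016 (2165.58) = 6.08%.
2018: real = 3425.3/1.492 = 2295.78; growth vs 2017 (2297.32) = -0.07%.
2019: real = 3755.2/1.510 = 2486.89; growth vs 2018 (2295.78) = 8.32%.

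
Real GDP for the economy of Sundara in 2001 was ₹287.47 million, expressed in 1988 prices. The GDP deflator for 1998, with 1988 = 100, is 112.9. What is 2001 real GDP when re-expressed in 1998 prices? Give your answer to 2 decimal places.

Real GDP in 1998 prices = Real GDP in 1988 prices × (P_1998/P_1988) = 287.47 × 1.129 = 324.55.

₹324.55 million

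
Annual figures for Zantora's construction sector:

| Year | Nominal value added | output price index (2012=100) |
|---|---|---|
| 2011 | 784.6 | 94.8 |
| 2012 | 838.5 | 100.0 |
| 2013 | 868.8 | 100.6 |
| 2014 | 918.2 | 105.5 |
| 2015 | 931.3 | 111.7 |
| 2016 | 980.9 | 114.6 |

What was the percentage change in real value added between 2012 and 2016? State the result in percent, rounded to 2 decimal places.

2.08%

Real value added 2012 = 838.5/1.000 = 838.50.
Real value added 2016 = 980.9/1.146 = 855.93.
Change = 855.93/838.50 − 1 = 0.0208.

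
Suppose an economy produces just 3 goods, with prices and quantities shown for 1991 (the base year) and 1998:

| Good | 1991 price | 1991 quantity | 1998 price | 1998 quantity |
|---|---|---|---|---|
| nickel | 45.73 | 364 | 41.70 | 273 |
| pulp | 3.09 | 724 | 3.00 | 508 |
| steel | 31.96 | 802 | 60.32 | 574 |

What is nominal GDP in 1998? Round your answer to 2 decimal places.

Nominal GDP 1998 = Σ (p_1998 × q_1998) = 41.70·273 + 3.00·508 + 60.32·574 = 47531.78.

47531.78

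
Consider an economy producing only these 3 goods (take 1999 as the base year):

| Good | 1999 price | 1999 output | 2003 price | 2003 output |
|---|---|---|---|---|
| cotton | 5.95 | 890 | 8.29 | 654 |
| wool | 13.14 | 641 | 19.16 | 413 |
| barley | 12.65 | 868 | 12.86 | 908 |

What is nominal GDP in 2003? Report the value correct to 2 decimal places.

25011.62

Nominal GDP 2003 = Σ (p_2003 × q_2003) = 8.29·654 + 19.16·413 + 12.86·908 = 25011.62.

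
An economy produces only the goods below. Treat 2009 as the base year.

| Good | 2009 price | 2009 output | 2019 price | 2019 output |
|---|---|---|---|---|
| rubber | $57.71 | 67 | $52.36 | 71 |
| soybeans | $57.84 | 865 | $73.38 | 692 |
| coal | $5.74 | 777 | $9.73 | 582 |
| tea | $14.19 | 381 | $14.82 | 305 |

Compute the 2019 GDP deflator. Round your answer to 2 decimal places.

124.88

Nominal GDP 2019 = 52.36·71 + 73.38·692 + 9.73·582 + 14.82·305 = 64679.48.
Real GDP 2019 (at 2009 prices) = 57.71·71 + 57.84·692 + 5.74·582 + 14.19·305 = 51791.32.
Deflator = Nominal/Real × 100 = 64679.48/51791.32 × 100 = 124.885.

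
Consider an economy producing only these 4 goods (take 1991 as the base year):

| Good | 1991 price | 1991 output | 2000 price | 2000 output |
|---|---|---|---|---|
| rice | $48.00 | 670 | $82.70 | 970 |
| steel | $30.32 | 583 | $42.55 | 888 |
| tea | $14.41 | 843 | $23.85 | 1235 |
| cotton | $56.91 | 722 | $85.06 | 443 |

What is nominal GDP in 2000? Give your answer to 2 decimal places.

Nominal GDP 2000 = Σ (p_2000 × q_2000) = 82.70·970 + 42.55·888 + 23.85·1235 + 85.06·443 = 185139.73.

$185139.73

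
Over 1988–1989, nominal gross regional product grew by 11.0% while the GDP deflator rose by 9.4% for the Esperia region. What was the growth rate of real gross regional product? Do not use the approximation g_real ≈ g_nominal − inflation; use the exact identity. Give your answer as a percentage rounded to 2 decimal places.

1.46%

(1 + g_nom) = (1 + g_real)(1 + π), so g_real = 1.1100 / 1.0940 − 1 = 0.01463.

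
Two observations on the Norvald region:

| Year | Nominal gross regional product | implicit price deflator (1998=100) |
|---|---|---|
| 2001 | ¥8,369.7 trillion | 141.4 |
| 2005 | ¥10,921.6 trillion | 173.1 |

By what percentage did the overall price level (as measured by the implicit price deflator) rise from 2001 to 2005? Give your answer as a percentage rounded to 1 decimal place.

Price-level change = 173.1 / 141.4 − 1 = 0.2242.

22.4%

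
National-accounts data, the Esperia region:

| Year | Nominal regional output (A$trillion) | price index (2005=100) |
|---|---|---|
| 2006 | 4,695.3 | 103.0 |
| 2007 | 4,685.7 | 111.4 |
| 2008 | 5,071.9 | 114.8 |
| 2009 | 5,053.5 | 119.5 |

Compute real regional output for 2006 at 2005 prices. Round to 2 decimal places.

Real regional output 2006 = 4695.3 / 1.030 = 4558.54.

A$4,558.54 trillion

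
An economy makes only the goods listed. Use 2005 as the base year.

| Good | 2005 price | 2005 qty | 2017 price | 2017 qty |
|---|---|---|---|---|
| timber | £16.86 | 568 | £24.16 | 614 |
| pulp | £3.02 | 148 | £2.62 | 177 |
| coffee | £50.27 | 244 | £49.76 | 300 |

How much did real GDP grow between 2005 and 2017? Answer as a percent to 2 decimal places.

16.50%

Real GDP 2005 = Nominal GDP 2005 = 16.86·568 + 3.02·148 + 50.27·244 = 22289.32.
Real GDP 2017 (at 2005 prices) = 16.86·614 + 3.02·177 + 50.27·300 = 25967.58.
Real growth = 25967.58/22289.32 − 1 = 0.1650.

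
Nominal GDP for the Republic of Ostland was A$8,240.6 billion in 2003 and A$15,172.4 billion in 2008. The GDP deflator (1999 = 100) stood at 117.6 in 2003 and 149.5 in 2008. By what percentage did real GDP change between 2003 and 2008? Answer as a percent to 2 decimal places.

Deflate each year: 2003 → 8240.6/1.176 = 7007.31; 2008 → 15172.4/1.495 = 10148.76.
So real GDP changed by 10148.76/7007.31 − 1 = 0.4483, i.e. 44.83%.

44.83%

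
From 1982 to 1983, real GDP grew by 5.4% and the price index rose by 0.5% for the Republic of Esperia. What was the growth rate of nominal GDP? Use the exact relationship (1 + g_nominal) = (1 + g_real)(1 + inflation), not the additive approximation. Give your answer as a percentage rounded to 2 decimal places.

(1 + g_nom) = (1 + g_real)(1 + π) = 1.0540 × 1.0050 = 1.05927.

5.93%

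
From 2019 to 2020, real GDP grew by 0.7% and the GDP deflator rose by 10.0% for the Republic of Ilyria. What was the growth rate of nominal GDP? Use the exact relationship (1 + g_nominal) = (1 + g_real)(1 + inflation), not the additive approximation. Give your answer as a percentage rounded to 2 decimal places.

(1 + g_nom) = (1 + g_real)(1 + π) = 1.0070 × 1.1000 = 1.10770.

10.77%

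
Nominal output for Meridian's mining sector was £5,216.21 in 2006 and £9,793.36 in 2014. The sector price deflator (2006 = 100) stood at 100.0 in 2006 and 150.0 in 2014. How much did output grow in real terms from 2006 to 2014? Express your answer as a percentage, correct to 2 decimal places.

Deflate each year: 2006 → 5216.21/1.000 = 5216.21; 2014 → 9793.36/1.500 = 6528.91.
So real output changed by 6528.91/5216.21 − 1 = 0.2517, i.e. 25.17%.

25.17%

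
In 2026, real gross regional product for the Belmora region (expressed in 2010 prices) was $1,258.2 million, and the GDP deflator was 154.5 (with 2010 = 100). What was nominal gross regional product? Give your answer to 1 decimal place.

Nominal gross regional product = Real × (GDP deflator/100) = 1258.2 × 1.545 = 1943.92.

$1,943.9 million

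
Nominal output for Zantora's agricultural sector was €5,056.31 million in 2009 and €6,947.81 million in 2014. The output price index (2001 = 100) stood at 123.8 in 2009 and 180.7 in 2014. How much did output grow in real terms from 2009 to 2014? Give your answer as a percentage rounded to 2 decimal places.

-5.86%

Real output 2009 = 5056.31 / 1.238 = 4084.26.
Real output 2014 = 6947.81 / 1.807 = 3844.94.
Real growth = 3844.94 / 4084.26 − 1 = -0.0586.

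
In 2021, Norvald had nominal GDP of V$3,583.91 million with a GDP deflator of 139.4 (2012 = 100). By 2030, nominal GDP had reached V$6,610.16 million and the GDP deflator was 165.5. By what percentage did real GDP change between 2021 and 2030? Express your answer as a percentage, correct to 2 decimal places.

Real GDP 2021 = 3583.91 / 1.394 = 2570.95.
Real GDP 2030 = 6610.16 / 1.655 = 3994.05.
Real growth = 3994.05 / 2570.95 − 1 = 0.5535.

55.35%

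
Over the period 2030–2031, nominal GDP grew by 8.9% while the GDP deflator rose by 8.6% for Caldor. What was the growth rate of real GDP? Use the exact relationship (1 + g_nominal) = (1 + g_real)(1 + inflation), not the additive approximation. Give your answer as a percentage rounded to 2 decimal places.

(1 + g_nom) = (1 + g_real)(1 + π), so g_real = 1.0890 / 1.0860 − 1 = 0.00276.

0.28%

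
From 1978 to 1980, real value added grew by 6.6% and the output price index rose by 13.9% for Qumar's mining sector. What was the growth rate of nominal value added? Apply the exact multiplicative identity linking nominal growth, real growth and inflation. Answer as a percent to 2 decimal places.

21.42%

(1 + g_nom) = (1 + g_real)(1 + π) = 1.0660 × 1.1390 = 1.21417.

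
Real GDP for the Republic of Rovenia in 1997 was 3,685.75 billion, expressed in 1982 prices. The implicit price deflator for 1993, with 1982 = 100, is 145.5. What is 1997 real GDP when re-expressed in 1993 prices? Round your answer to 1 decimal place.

5,362.8 billion

Real GDP in 1993 prices = Real GDP in 1982 prices × (P_1993/P_1982) = 3685.75 × 1.455 = 5362.77.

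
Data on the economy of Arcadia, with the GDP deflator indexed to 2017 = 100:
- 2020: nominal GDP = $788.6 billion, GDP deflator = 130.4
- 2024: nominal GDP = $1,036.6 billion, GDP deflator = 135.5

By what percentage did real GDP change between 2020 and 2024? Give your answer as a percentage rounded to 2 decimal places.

26.50%

Deflate each year: 2020 → 788.6/1.304 = 604.75; 2024 → 1036.6/1.355 = 765.02.
So real GDP changed by 765.02/604.75 − 1 = 0.2650, i.e. 26.50%.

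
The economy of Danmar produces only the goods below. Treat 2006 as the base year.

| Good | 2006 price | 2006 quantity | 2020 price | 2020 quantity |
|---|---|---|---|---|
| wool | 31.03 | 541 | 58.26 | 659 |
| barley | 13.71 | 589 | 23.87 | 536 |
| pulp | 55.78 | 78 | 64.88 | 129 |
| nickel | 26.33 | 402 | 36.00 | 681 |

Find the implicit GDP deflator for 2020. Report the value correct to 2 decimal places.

Nominal GDP 2020 = 58.26·659 + 23.87·536 + 64.88·129 + 36.00·681 = 84073.18.
Real GDP 2020 (at 2006 prices) = 31.03·659 + 13.71·536 + 55.78·129 + 26.33·681 = 52923.68.
Deflator = Nominal/Real × 100 = 84073.18/52923.68 × 100 = 158.857.

158.86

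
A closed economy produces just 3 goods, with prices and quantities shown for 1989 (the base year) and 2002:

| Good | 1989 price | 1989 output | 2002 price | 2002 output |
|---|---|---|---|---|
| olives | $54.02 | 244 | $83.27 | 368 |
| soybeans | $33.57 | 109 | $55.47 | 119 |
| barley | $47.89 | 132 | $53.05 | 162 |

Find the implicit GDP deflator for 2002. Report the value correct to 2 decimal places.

144.91

Nominal GDP 2002 = 83.27·368 + 55.47·119 + 53.05·162 = 45838.39.
Real GDP 2002 (at 1989 prices) = 54.02·368 + 33.57·119 + 47.89·162 = 31632.37.
Deflator = Nominal/Real × 100 = 45838.39/31632.37 × 100 = 144.910.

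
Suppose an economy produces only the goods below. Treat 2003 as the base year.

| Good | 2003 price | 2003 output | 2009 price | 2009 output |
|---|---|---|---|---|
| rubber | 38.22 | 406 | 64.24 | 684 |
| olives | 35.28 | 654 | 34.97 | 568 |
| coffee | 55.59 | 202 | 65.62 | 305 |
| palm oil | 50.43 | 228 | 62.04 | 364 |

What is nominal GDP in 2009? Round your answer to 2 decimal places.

106399.78

Nominal GDP 2009 = Σ (p_2009 × q_2009) = 64.24·684 + 34.97·568 + 65.62·305 + 62.04·364 = 106399.78.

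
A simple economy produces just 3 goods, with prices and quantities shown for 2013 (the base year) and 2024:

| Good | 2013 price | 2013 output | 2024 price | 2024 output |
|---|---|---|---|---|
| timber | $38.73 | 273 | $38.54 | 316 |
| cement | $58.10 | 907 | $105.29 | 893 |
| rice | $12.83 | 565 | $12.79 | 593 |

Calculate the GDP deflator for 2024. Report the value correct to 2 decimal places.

158.63

Nominal GDP 2024 = 38.54·316 + 105.29·893 + 12.79·593 = 113787.08.
Real GDP 2024 (at 2013 prices) = 38.73·316 + 58.10·893 + 12.83·593 = 71730.17.
Deflator = Nominal/Real × 100 = 113787.08/71730.17 × 100 = 158.632.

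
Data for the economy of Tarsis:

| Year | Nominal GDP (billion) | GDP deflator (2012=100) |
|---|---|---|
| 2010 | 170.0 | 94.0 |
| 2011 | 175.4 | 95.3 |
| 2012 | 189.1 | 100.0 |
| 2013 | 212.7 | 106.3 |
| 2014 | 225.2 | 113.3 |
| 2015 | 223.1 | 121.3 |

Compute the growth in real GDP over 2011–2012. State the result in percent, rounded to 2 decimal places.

2.74%

Real GDP 2011 = 175.4/0.953 = 184.05.
Real GDP 2012 = 189.1/1.000 = 189.10.
Change = 189.10/184.05 − 1 = 0.0274.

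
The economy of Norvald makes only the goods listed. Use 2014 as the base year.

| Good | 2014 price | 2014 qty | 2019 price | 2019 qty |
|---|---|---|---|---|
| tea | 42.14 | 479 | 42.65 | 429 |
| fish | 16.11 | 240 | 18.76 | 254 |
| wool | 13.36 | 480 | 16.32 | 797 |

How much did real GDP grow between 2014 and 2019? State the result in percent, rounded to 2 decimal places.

7.73%

Real GDP 2014 = Nominal GDP 2014 = 42.14·479 + 16.11·240 + 13.36·480 = 30464.26.
Real GDP 2019 (at 2014 prices) = 42.14·429 + 16.11·254 + 13.36·797 = 32817.92.
Real growth = 32817.92/30464.26 − 1 = 0.0773.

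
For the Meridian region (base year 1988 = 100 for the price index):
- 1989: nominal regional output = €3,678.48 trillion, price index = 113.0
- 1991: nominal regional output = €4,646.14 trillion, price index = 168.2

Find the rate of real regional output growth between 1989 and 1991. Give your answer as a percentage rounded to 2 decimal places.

-15.15%

Deflate each year: 1989 → 3678.48/1.130 = 3255.29; 1991 → 4646.14/1.682 = 2762.27.
So real regional output changed by 2762.27/3255.29 − 1 = -0.1515, i.e. -15.15%.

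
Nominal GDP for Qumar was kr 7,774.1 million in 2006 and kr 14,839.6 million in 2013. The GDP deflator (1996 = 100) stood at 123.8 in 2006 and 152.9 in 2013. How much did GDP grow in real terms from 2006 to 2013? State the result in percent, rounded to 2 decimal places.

54.56%

Real GDP 2006 = 7774.1 / 1.238 = 6279.56.
Real GDP 2013 = 14839.6 / 1.529 = 9705.43.
Real growth = 9705.43 / 6279.56 − 1 = 0.5456.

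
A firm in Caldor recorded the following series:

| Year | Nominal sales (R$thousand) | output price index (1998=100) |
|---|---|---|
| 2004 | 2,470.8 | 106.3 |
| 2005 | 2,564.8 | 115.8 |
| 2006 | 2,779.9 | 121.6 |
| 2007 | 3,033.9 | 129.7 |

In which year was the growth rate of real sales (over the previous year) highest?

2005: real = 2564.8/1.158 = 2214.85; growth vs 2004 (2324.37) = -4.71%.
2006: real = 2779.9/1.216 = 2286.10; growth vs 2005 (2214.85) = 3.22%.
2007: real = 3033.9/1.297 = 2339.17; growth vs 2006 (2286.10) = 2.32%.

2006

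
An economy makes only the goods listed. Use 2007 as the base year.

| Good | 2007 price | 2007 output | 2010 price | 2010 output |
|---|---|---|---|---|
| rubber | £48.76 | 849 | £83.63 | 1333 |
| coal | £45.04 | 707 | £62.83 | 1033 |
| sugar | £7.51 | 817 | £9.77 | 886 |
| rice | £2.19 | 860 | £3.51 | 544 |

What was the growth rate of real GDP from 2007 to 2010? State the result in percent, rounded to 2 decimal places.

46.90%

Real GDP 2007 = Nominal GDP 2007 = 48.76·849 + 45.04·707 + 7.51·817 + 2.19·860 = 81259.59.
Real GDP 2010 (at 2007 prices) = 48.76·1333 + 45.04·1033 + 7.51·886 + 2.19·544 = 119368.62.
Real growth = 119368.62/81259.59 − 1 = 0.4690.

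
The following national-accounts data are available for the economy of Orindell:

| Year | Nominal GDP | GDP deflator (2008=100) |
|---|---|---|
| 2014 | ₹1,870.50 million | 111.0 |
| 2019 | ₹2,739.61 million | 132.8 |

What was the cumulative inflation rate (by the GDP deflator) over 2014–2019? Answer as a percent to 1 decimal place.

Price-level change = 132.8 / 111.0 − 1 = 0.1964.

19.6%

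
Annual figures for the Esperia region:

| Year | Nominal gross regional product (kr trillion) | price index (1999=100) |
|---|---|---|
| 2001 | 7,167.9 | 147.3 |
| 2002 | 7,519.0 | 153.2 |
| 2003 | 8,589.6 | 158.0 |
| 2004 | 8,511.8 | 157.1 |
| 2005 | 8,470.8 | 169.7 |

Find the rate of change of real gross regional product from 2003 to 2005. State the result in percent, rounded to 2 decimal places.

-8.18%

Real gross regional product 2003 = 8589.6/1.580 = 5436.46.
Real gross regional product 2005 = 8470.8/1.697 = 4991.63.
Change = 4991.63/5436.46 − 1 = -0.0818.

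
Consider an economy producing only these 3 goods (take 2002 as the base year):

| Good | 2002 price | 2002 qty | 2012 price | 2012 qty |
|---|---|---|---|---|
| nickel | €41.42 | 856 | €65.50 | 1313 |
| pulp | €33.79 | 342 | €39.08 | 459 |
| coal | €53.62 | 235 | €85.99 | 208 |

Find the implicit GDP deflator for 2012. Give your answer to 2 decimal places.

150.31

Nominal GDP 2012 = 65.50·1313 + 39.08·459 + 85.99·208 = 121825.14.
Real GDP 2012 (at 2002 prices) = 41.42·1313 + 33.79·459 + 53.62·208 = 81047.03.
Deflator = Nominal/Real × 100 = 121825.14/81047.03 × 100 = 150.314.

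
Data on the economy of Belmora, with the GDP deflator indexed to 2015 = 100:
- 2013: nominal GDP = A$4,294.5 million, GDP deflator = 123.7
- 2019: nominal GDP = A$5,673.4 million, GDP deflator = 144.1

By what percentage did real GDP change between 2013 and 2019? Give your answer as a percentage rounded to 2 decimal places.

13.41%

Deflate each year: 2013 → 4294.5/1.237 = 3471.71; 2019 → 5673.4/1.441 = 3937.13.
So real GDP changed by 3937.13/3471.71 − 1 = 0.1341, i.e. 13.41%.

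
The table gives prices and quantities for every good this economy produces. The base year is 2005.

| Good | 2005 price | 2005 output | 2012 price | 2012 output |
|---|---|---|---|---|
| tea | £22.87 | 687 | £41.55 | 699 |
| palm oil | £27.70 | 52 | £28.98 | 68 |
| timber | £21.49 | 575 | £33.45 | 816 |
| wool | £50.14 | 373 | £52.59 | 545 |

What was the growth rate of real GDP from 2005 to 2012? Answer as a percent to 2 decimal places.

Real GDP 2005 = Nominal GDP 2005 = 22.87·687 + 27.70·52 + 21.49·575 + 50.14·373 = 48211.06.
Real GDP 2012 (at 2005 prices) = 22.87·699 + 27.70·68 + 21.49·816 + 50.14·545 = 62731.87.
Real growth = 62731.87/48211.06 − 1 = 0.3012.

30.12%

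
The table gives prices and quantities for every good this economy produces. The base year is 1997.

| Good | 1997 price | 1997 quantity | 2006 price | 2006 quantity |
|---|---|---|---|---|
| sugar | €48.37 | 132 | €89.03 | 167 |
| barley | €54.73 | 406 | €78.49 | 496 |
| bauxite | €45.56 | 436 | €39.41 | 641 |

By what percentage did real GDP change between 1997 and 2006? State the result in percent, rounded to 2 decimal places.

32.92%

Real GDP 1997 = Nominal GDP 1997 = 48.37·132 + 54.73·406 + 45.56·436 = 48469.38.
Real GDP 2006 (at 1997 prices) = 48.37·167 + 54.73·496 + 45.56·641 = 64427.83.
Real growth = 64427.83/48469.38 − 1 = 0.3292.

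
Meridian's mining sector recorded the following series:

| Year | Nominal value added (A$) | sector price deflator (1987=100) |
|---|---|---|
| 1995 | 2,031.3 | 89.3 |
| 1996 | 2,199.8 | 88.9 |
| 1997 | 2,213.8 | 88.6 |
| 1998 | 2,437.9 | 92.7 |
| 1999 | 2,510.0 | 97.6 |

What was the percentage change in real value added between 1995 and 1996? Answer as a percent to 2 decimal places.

8.78%

Real value added 1995 = 2031.3/0.893 = 2274.69.
Real value added 1996 = 2199.8/0.889 = 2474.47.
Change = 2474.47/2274.69 − 1 = 0.0878.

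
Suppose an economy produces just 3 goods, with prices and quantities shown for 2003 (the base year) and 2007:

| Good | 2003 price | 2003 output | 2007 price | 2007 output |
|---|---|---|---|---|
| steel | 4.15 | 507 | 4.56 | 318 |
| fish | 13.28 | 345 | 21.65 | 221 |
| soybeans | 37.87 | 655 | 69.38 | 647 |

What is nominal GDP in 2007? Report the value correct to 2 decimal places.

Nominal GDP 2007 = Σ (p_2007 × q_2007) = 4.56·318 + 21.65·221 + 69.38·647 = 51123.59.

51123.59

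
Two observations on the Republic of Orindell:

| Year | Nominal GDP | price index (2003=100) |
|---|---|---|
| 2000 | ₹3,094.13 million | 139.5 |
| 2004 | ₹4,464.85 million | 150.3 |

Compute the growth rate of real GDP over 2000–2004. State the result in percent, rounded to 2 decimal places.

33.93%

Deflate each year: 2000 → 3094.13/1.395 = 2218.01; 2004 → 4464.85/1.503 = 2970.63.
So real GDP changed by 2970.63/2218.01 − 1 = 0.3393, i.e. 33.93%.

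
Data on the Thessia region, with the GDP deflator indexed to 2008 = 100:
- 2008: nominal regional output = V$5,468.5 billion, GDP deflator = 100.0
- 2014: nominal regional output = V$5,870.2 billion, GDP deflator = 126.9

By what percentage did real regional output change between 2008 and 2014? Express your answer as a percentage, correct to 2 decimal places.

Real regional output 2008 = 5468.5 / 1.000 = 5468.50.
Real regional output 2014 = 5870.2 / 1.269 = 4625.85.
Real growth = 4625.85 / 5468.50 − 1 = -0.1541.

-15.41%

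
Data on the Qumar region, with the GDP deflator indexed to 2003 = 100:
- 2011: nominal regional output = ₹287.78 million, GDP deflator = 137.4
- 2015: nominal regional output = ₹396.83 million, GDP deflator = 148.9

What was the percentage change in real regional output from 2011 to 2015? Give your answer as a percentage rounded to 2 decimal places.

Deflate each year: 2011 → 287.78/1.374 = 209.45; 2015 → 396.83/1.489 = 266.51.
So real regional output changed by 266.51/209.45 − 1 = 0.2724, i.e. 27.24%.

27.24%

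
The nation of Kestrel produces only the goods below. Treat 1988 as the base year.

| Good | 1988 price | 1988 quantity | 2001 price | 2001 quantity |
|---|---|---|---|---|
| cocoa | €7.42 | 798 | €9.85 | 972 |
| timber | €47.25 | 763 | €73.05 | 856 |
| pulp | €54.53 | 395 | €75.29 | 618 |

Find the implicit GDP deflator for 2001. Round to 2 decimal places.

145.82

Nominal GDP 2001 = 9.85·972 + 73.05·856 + 75.29·618 = 118634.22.
Real GDP 2001 (at 1988 prices) = 7.42·972 + 47.25·856 + 54.53·618 = 81357.78.
Deflator = Nominal/Real × 100 = 118634.22/81357.78 × 100 = 145.818.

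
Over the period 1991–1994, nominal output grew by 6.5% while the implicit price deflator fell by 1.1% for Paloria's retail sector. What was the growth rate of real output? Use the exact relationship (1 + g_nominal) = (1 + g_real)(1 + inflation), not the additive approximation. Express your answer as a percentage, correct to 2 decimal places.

7.68%

(1 + g_nom) = (1 + g_real)(1 + π), so g_real = 1.0650 / 0.9890 − 1 = 0.07685.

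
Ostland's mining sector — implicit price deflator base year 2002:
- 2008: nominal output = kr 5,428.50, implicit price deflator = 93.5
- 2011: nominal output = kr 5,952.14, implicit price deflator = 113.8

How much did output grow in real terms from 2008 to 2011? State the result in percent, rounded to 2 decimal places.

Deflate each year: 2008 → 5428.50/0.935 = 5805.88; 2011 → 5952.14/1.138 = 5230.35.
So real output changed by 5230.35/5805.88 − 1 = -0.0991, i.e. -9.91%.

-9.91%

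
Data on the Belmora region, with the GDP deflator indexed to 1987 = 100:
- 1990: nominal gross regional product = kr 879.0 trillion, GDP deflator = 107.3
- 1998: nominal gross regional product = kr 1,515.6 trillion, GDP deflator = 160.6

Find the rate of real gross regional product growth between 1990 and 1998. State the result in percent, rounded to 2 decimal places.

15.20%

Real gross regional product 1990 = 879.0 / 1.073 = 819.20.
Real gross regional product 1998 = 1515.6 / 1.606 = 943.71.
Real growth = 943.71 / 819.20 − 1 = 0.1520.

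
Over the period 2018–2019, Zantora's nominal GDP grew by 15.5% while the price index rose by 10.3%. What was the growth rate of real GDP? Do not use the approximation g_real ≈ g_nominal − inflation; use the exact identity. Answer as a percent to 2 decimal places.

(1 + g_nom) = (1 + g_real)(1 + π), so g_real = 1.1550 / 1.1030 − 1 = 0.04714.

4.71%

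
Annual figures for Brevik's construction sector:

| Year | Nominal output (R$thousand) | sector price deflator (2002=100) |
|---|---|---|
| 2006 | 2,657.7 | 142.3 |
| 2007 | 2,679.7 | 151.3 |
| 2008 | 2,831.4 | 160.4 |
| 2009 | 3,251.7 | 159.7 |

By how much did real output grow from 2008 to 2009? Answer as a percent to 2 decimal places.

Real output 2008 = 2831.4/1.604 = 1765.21.
Real output 2009 = 3251.7/1.597 = 2036.13.
Change = 2036.13/1765.21 − 1 = 0.1535.

15.35%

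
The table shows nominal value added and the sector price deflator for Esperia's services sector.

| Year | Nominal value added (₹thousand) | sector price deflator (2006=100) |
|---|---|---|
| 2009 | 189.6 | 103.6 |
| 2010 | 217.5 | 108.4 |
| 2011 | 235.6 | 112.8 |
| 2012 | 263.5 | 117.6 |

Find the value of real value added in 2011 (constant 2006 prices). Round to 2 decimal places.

₹208.87 thousand

Real value added 2011 = 235.6 / 1.128 = 208.87.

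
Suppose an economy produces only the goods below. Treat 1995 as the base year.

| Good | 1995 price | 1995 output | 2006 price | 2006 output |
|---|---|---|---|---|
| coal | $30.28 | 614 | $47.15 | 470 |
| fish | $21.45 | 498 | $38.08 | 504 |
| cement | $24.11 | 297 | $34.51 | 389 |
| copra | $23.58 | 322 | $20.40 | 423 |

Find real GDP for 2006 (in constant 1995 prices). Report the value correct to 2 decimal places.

Real GDP 2006 = Σ (p_1995 × q_2006) = 30.28·470 + 21.45·504 + 24.11·389 + 23.58·423 = 44395.53.

$44395.53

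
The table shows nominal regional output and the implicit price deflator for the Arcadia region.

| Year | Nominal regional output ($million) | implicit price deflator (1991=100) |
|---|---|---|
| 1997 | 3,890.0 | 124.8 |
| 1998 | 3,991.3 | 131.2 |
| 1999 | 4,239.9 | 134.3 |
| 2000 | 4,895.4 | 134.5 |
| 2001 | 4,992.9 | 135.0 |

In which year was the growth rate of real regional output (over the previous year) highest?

1998: real = 3991.3/1.312 = 3042.15; growth vs 1997 (3116.99) = -2.40%.
1999: real = 4239.9/1.343 = 3157.04; growth vs 1998 (3042.15) = 3.78%.
2000: real = 4895.4/1.345 = 3639.70; growth vs 1999 (3157.04) = 15.29%.
2001: real = 4992.9/1.350 = 3698.44; growth vs 2000 (3639.70) = 1.61%.

2000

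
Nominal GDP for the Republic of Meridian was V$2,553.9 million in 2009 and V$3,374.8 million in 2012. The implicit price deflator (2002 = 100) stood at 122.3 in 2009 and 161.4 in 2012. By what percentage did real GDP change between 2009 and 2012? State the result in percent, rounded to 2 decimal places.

Deflate each year: 2009 → 2553.9/1.223 = 2088.23; 2012 → 3374.8/1.614 = 2090.95.
So real GDP changed by 2090.95/2088.23 − 1 = 0.0013, i.e. 0.13%.

0.13%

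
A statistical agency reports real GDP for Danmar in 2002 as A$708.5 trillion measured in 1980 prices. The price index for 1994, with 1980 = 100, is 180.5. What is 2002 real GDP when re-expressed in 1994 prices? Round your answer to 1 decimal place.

Real GDP in 1994 prices = Real GDP in 1980 prices × (P_1994/P_1980) = 708.5 × 1.805 = 1278.84.

A$1,278.8 trillion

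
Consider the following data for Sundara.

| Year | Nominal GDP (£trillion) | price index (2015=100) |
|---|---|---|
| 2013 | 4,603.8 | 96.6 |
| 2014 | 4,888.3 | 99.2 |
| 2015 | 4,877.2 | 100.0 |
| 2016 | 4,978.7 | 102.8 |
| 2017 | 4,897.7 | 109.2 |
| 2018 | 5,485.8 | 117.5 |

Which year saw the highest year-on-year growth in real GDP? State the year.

2018

2014: real = 4888.3/0.992 = 4927.72; growth vs 2013 (4765.84) = 3.40%.
2015: real = 4877.2/1.000 = 4877.20; growth vs 2014 (4927.72) = -1.03%.
2016: real = 4978.7/1.028 = 4843.09; growth vs 2015 (4877.20) = -0.70%.
2017: real = 4897.7/1.092 = 4485.07; growth vs 2016 (4843.09) = -7.39%.
2018: real = 5485.8/1.175 = 4668.77; growth vs 2017 (4485.07) = 4.10%.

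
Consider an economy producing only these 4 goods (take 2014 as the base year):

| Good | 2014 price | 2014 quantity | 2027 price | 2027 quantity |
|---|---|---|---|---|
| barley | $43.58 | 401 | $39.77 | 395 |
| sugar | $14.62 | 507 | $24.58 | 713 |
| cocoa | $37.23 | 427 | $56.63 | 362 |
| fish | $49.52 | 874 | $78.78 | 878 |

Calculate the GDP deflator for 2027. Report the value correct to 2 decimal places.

145.29

Nominal GDP 2027 = 39.77·395 + 24.58·713 + 56.63·362 + 78.78·878 = 122903.59.
Real GDP 2027 (at 2014 prices) = 43.58·395 + 14.62·713 + 37.23·362 + 49.52·878 = 84593.98.
Deflator = Nominal/Real × 100 = 122903.59/84593.98 × 100 = 145.286.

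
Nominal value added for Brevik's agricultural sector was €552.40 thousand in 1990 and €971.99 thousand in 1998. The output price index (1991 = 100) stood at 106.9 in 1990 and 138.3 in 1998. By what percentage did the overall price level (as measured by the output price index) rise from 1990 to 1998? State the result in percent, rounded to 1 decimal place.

Price-level change = 138.3 / 106.9 − 1 = 0.2937.

29.4%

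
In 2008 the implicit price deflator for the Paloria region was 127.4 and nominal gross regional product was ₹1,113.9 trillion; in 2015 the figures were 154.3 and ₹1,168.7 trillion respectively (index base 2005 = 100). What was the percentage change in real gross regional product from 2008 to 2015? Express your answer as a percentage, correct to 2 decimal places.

-13.37%

Deflate each year: 2008 → 1113.9/1.274 = 874.33; 2015 → 1168.7/1.543 = 757.42.
So real gross regional product changed by 757.42/874.33 − 1 = -0.1337, i.e. -13.37%.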